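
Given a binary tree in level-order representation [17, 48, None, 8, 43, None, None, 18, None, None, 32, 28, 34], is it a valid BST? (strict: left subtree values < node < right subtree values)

Level-order array: [17, 48, None, 8, 43, None, None, 18, None, None, 32, 28, 34]
Validate using subtree bounds (lo, hi): at each node, require lo < value < hi,
then recurse left with hi=value and right with lo=value.
Preorder trace (stopping at first violation):
  at node 17 with bounds (-inf, +inf): OK
  at node 48 with bounds (-inf, 17): VIOLATION
Node 48 violates its bound: not (-inf < 48 < 17).
Result: Not a valid BST


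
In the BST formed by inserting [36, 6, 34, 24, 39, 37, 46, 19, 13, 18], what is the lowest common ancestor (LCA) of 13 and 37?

Tree insertion order: [36, 6, 34, 24, 39, 37, 46, 19, 13, 18]
Tree (level-order array): [36, 6, 39, None, 34, 37, 46, 24, None, None, None, None, None, 19, None, 13, None, None, 18]
In a BST, the LCA of p=13, q=37 is the first node v on the
root-to-leaf path with p <= v <= q (go left if both < v, right if both > v).
Walk from root:
  at 36: 13 <= 36 <= 37, this is the LCA
LCA = 36


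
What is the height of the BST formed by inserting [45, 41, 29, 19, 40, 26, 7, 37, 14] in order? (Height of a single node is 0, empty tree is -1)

Insertion order: [45, 41, 29, 19, 40, 26, 7, 37, 14]
Tree (level-order array): [45, 41, None, 29, None, 19, 40, 7, 26, 37, None, None, 14]
Compute height bottom-up (empty subtree = -1):
  height(14) = 1 + max(-1, -1) = 0
  height(7) = 1 + max(-1, 0) = 1
  height(26) = 1 + max(-1, -1) = 0
  height(19) = 1 + max(1, 0) = 2
  height(37) = 1 + max(-1, -1) = 0
  height(40) = 1 + max(0, -1) = 1
  height(29) = 1 + max(2, 1) = 3
  height(41) = 1 + max(3, -1) = 4
  height(45) = 1 + max(4, -1) = 5
Height = 5


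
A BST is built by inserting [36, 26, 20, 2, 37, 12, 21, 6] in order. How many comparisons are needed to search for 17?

Search path for 17: 36 -> 26 -> 20 -> 2 -> 12
Found: False
Comparisons: 5


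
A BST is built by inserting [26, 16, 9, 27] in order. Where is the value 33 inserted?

Starting tree (level order): [26, 16, 27, 9]
Insertion path: 26 -> 27
Result: insert 33 as right child of 27
Final tree (level order): [26, 16, 27, 9, None, None, 33]


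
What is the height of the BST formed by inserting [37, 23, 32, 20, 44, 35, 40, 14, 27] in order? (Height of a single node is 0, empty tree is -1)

Insertion order: [37, 23, 32, 20, 44, 35, 40, 14, 27]
Tree (level-order array): [37, 23, 44, 20, 32, 40, None, 14, None, 27, 35]
Compute height bottom-up (empty subtree = -1):
  height(14) = 1 + max(-1, -1) = 0
  height(20) = 1 + max(0, -1) = 1
  height(27) = 1 + max(-1, -1) = 0
  height(35) = 1 + max(-1, -1) = 0
  height(32) = 1 + max(0, 0) = 1
  height(23) = 1 + max(1, 1) = 2
  height(40) = 1 + max(-1, -1) = 0
  height(44) = 1 + max(0, -1) = 1
  height(37) = 1 + max(2, 1) = 3
Height = 3


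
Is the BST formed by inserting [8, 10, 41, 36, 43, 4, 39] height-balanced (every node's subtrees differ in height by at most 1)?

Tree (level-order array): [8, 4, 10, None, None, None, 41, 36, 43, None, 39]
Definition: a tree is height-balanced if, at every node, |h(left) - h(right)| <= 1 (empty subtree has height -1).
Bottom-up per-node check:
  node 4: h_left=-1, h_right=-1, diff=0 [OK], height=0
  node 39: h_left=-1, h_right=-1, diff=0 [OK], height=0
  node 36: h_left=-1, h_right=0, diff=1 [OK], height=1
  node 43: h_left=-1, h_right=-1, diff=0 [OK], height=0
  node 41: h_left=1, h_right=0, diff=1 [OK], height=2
  node 10: h_left=-1, h_right=2, diff=3 [FAIL (|-1-2|=3 > 1)], height=3
  node 8: h_left=0, h_right=3, diff=3 [FAIL (|0-3|=3 > 1)], height=4
Node 10 violates the condition: |-1 - 2| = 3 > 1.
Result: Not balanced


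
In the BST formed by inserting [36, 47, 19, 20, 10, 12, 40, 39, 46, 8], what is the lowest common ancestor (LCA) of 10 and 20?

Tree insertion order: [36, 47, 19, 20, 10, 12, 40, 39, 46, 8]
Tree (level-order array): [36, 19, 47, 10, 20, 40, None, 8, 12, None, None, 39, 46]
In a BST, the LCA of p=10, q=20 is the first node v on the
root-to-leaf path with p <= v <= q (go left if both < v, right if both > v).
Walk from root:
  at 36: both 10 and 20 < 36, go left
  at 19: 10 <= 19 <= 20, this is the LCA
LCA = 19


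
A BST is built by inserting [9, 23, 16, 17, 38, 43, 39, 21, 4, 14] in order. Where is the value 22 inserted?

Starting tree (level order): [9, 4, 23, None, None, 16, 38, 14, 17, None, 43, None, None, None, 21, 39]
Insertion path: 9 -> 23 -> 16 -> 17 -> 21
Result: insert 22 as right child of 21
Final tree (level order): [9, 4, 23, None, None, 16, 38, 14, 17, None, 43, None, None, None, 21, 39, None, None, 22]


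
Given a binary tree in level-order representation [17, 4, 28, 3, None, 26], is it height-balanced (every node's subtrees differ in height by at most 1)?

Tree (level-order array): [17, 4, 28, 3, None, 26]
Definition: a tree is height-balanced if, at every node, |h(left) - h(right)| <= 1 (empty subtree has height -1).
Bottom-up per-node check:
  node 3: h_left=-1, h_right=-1, diff=0 [OK], height=0
  node 4: h_left=0, h_right=-1, diff=1 [OK], height=1
  node 26: h_left=-1, h_right=-1, diff=0 [OK], height=0
  node 28: h_left=0, h_right=-1, diff=1 [OK], height=1
  node 17: h_left=1, h_right=1, diff=0 [OK], height=2
All nodes satisfy the balance condition.
Result: Balanced


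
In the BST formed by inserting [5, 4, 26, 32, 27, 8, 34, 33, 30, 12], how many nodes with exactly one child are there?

Tree built from: [5, 4, 26, 32, 27, 8, 34, 33, 30, 12]
Tree (level-order array): [5, 4, 26, None, None, 8, 32, None, 12, 27, 34, None, None, None, 30, 33]
Rule: These are nodes with exactly 1 non-null child.
Per-node child counts:
  node 5: 2 child(ren)
  node 4: 0 child(ren)
  node 26: 2 child(ren)
  node 8: 1 child(ren)
  node 12: 0 child(ren)
  node 32: 2 child(ren)
  node 27: 1 child(ren)
  node 30: 0 child(ren)
  node 34: 1 child(ren)
  node 33: 0 child(ren)
Matching nodes: [8, 27, 34]
Count of nodes with exactly one child: 3


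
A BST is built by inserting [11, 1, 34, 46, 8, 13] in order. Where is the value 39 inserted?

Starting tree (level order): [11, 1, 34, None, 8, 13, 46]
Insertion path: 11 -> 34 -> 46
Result: insert 39 as left child of 46
Final tree (level order): [11, 1, 34, None, 8, 13, 46, None, None, None, None, 39]


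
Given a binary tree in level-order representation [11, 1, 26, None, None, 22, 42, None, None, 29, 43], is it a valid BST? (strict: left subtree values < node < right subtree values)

Level-order array: [11, 1, 26, None, None, 22, 42, None, None, 29, 43]
Validate using subtree bounds (lo, hi): at each node, require lo < value < hi,
then recurse left with hi=value and right with lo=value.
Preorder trace (stopping at first violation):
  at node 11 with bounds (-inf, +inf): OK
  at node 1 with bounds (-inf, 11): OK
  at node 26 with bounds (11, +inf): OK
  at node 22 with bounds (11, 26): OK
  at node 42 with bounds (26, +inf): OK
  at node 29 with bounds (26, 42): OK
  at node 43 with bounds (42, +inf): OK
No violation found at any node.
Result: Valid BST


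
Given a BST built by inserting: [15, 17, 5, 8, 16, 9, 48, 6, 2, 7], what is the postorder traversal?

Tree insertion order: [15, 17, 5, 8, 16, 9, 48, 6, 2, 7]
Tree (level-order array): [15, 5, 17, 2, 8, 16, 48, None, None, 6, 9, None, None, None, None, None, 7]
Postorder traversal: [2, 7, 6, 9, 8, 5, 16, 48, 17, 15]


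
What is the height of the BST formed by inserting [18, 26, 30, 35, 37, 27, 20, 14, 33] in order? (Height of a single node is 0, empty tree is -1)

Insertion order: [18, 26, 30, 35, 37, 27, 20, 14, 33]
Tree (level-order array): [18, 14, 26, None, None, 20, 30, None, None, 27, 35, None, None, 33, 37]
Compute height bottom-up (empty subtree = -1):
  height(14) = 1 + max(-1, -1) = 0
  height(20) = 1 + max(-1, -1) = 0
  height(27) = 1 + max(-1, -1) = 0
  height(33) = 1 + max(-1, -1) = 0
  height(37) = 1 + max(-1, -1) = 0
  height(35) = 1 + max(0, 0) = 1
  height(30) = 1 + max(0, 1) = 2
  height(26) = 1 + max(0, 2) = 3
  height(18) = 1 + max(0, 3) = 4
Height = 4


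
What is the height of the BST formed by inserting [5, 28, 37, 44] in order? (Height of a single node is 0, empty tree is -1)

Insertion order: [5, 28, 37, 44]
Tree (level-order array): [5, None, 28, None, 37, None, 44]
Compute height bottom-up (empty subtree = -1):
  height(44) = 1 + max(-1, -1) = 0
  height(37) = 1 + max(-1, 0) = 1
  height(28) = 1 + max(-1, 1) = 2
  height(5) = 1 + max(-1, 2) = 3
Height = 3


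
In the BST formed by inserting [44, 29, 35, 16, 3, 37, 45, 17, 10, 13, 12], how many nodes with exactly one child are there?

Tree built from: [44, 29, 35, 16, 3, 37, 45, 17, 10, 13, 12]
Tree (level-order array): [44, 29, 45, 16, 35, None, None, 3, 17, None, 37, None, 10, None, None, None, None, None, 13, 12]
Rule: These are nodes with exactly 1 non-null child.
Per-node child counts:
  node 44: 2 child(ren)
  node 29: 2 child(ren)
  node 16: 2 child(ren)
  node 3: 1 child(ren)
  node 10: 1 child(ren)
  node 13: 1 child(ren)
  node 12: 0 child(ren)
  node 17: 0 child(ren)
  node 35: 1 child(ren)
  node 37: 0 child(ren)
  node 45: 0 child(ren)
Matching nodes: [3, 10, 13, 35]
Count of nodes with exactly one child: 4


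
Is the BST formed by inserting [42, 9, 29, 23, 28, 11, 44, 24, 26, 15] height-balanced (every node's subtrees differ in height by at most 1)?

Tree (level-order array): [42, 9, 44, None, 29, None, None, 23, None, 11, 28, None, 15, 24, None, None, None, None, 26]
Definition: a tree is height-balanced if, at every node, |h(left) - h(right)| <= 1 (empty subtree has height -1).
Bottom-up per-node check:
  node 15: h_left=-1, h_right=-1, diff=0 [OK], height=0
  node 11: h_left=-1, h_right=0, diff=1 [OK], height=1
  node 26: h_left=-1, h_right=-1, diff=0 [OK], height=0
  node 24: h_left=-1, h_right=0, diff=1 [OK], height=1
  node 28: h_left=1, h_right=-1, diff=2 [FAIL (|1--1|=2 > 1)], height=2
  node 23: h_left=1, h_right=2, diff=1 [OK], height=3
  node 29: h_left=3, h_right=-1, diff=4 [FAIL (|3--1|=4 > 1)], height=4
  node 9: h_left=-1, h_right=4, diff=5 [FAIL (|-1-4|=5 > 1)], height=5
  node 44: h_left=-1, h_right=-1, diff=0 [OK], height=0
  node 42: h_left=5, h_right=0, diff=5 [FAIL (|5-0|=5 > 1)], height=6
Node 28 violates the condition: |1 - -1| = 2 > 1.
Result: Not balanced


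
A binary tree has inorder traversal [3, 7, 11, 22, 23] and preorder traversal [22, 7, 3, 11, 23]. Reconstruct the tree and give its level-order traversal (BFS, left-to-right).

Inorder:  [3, 7, 11, 22, 23]
Preorder: [22, 7, 3, 11, 23]
Algorithm: preorder visits root first, so consume preorder in order;
for each root, split the current inorder slice at that value into
left-subtree inorder and right-subtree inorder, then recurse.
Recursive splits:
  root=22; inorder splits into left=[3, 7, 11], right=[23]
  root=7; inorder splits into left=[3], right=[11]
  root=3; inorder splits into left=[], right=[]
  root=11; inorder splits into left=[], right=[]
  root=23; inorder splits into left=[], right=[]
Reconstructed level-order: [22, 7, 23, 3, 11]


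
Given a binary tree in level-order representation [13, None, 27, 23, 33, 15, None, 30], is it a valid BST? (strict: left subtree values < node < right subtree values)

Level-order array: [13, None, 27, 23, 33, 15, None, 30]
Validate using subtree bounds (lo, hi): at each node, require lo < value < hi,
then recurse left with hi=value and right with lo=value.
Preorder trace (stopping at first violation):
  at node 13 with bounds (-inf, +inf): OK
  at node 27 with bounds (13, +inf): OK
  at node 23 with bounds (13, 27): OK
  at node 15 with bounds (13, 23): OK
  at node 33 with bounds (27, +inf): OK
  at node 30 with bounds (27, 33): OK
No violation found at any node.
Result: Valid BST


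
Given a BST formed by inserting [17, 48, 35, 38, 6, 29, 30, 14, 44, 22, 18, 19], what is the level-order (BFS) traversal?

Tree insertion order: [17, 48, 35, 38, 6, 29, 30, 14, 44, 22, 18, 19]
Tree (level-order array): [17, 6, 48, None, 14, 35, None, None, None, 29, 38, 22, 30, None, 44, 18, None, None, None, None, None, None, 19]
BFS from the root, enqueuing left then right child of each popped node:
  queue [17] -> pop 17, enqueue [6, 48], visited so far: [17]
  queue [6, 48] -> pop 6, enqueue [14], visited so far: [17, 6]
  queue [48, 14] -> pop 48, enqueue [35], visited so far: [17, 6, 48]
  queue [14, 35] -> pop 14, enqueue [none], visited so far: [17, 6, 48, 14]
  queue [35] -> pop 35, enqueue [29, 38], visited so far: [17, 6, 48, 14, 35]
  queue [29, 38] -> pop 29, enqueue [22, 30], visited so far: [17, 6, 48, 14, 35, 29]
  queue [38, 22, 30] -> pop 38, enqueue [44], visited so far: [17, 6, 48, 14, 35, 29, 38]
  queue [22, 30, 44] -> pop 22, enqueue [18], visited so far: [17, 6, 48, 14, 35, 29, 38, 22]
  queue [30, 44, 18] -> pop 30, enqueue [none], visited so far: [17, 6, 48, 14, 35, 29, 38, 22, 30]
  queue [44, 18] -> pop 44, enqueue [none], visited so far: [17, 6, 48, 14, 35, 29, 38, 22, 30, 44]
  queue [18] -> pop 18, enqueue [19], visited so far: [17, 6, 48, 14, 35, 29, 38, 22, 30, 44, 18]
  queue [19] -> pop 19, enqueue [none], visited so far: [17, 6, 48, 14, 35, 29, 38, 22, 30, 44, 18, 19]
Result: [17, 6, 48, 14, 35, 29, 38, 22, 30, 44, 18, 19]


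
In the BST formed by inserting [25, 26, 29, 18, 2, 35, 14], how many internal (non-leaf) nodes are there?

Tree built from: [25, 26, 29, 18, 2, 35, 14]
Tree (level-order array): [25, 18, 26, 2, None, None, 29, None, 14, None, 35]
Rule: An internal node has at least one child.
Per-node child counts:
  node 25: 2 child(ren)
  node 18: 1 child(ren)
  node 2: 1 child(ren)
  node 14: 0 child(ren)
  node 26: 1 child(ren)
  node 29: 1 child(ren)
  node 35: 0 child(ren)
Matching nodes: [25, 18, 2, 26, 29]
Count of internal (non-leaf) nodes: 5


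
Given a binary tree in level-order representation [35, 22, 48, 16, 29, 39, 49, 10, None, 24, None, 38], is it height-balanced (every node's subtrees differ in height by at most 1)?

Tree (level-order array): [35, 22, 48, 16, 29, 39, 49, 10, None, 24, None, 38]
Definition: a tree is height-balanced if, at every node, |h(left) - h(right)| <= 1 (empty subtree has height -1).
Bottom-up per-node check:
  node 10: h_left=-1, h_right=-1, diff=0 [OK], height=0
  node 16: h_left=0, h_right=-1, diff=1 [OK], height=1
  node 24: h_left=-1, h_right=-1, diff=0 [OK], height=0
  node 29: h_left=0, h_right=-1, diff=1 [OK], height=1
  node 22: h_left=1, h_right=1, diff=0 [OK], height=2
  node 38: h_left=-1, h_right=-1, diff=0 [OK], height=0
  node 39: h_left=0, h_right=-1, diff=1 [OK], height=1
  node 49: h_left=-1, h_right=-1, diff=0 [OK], height=0
  node 48: h_left=1, h_right=0, diff=1 [OK], height=2
  node 35: h_left=2, h_right=2, diff=0 [OK], height=3
All nodes satisfy the balance condition.
Result: Balanced


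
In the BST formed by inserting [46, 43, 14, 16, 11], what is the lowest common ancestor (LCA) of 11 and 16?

Tree insertion order: [46, 43, 14, 16, 11]
Tree (level-order array): [46, 43, None, 14, None, 11, 16]
In a BST, the LCA of p=11, q=16 is the first node v on the
root-to-leaf path with p <= v <= q (go left if both < v, right if both > v).
Walk from root:
  at 46: both 11 and 16 < 46, go left
  at 43: both 11 and 16 < 43, go left
  at 14: 11 <= 14 <= 16, this is the LCA
LCA = 14


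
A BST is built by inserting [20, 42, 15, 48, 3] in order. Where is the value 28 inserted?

Starting tree (level order): [20, 15, 42, 3, None, None, 48]
Insertion path: 20 -> 42
Result: insert 28 as left child of 42
Final tree (level order): [20, 15, 42, 3, None, 28, 48]


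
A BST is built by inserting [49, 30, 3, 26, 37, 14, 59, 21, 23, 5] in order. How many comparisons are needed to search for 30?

Search path for 30: 49 -> 30
Found: True
Comparisons: 2


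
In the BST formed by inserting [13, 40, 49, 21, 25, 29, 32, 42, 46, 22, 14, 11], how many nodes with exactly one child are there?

Tree built from: [13, 40, 49, 21, 25, 29, 32, 42, 46, 22, 14, 11]
Tree (level-order array): [13, 11, 40, None, None, 21, 49, 14, 25, 42, None, None, None, 22, 29, None, 46, None, None, None, 32]
Rule: These are nodes with exactly 1 non-null child.
Per-node child counts:
  node 13: 2 child(ren)
  node 11: 0 child(ren)
  node 40: 2 child(ren)
  node 21: 2 child(ren)
  node 14: 0 child(ren)
  node 25: 2 child(ren)
  node 22: 0 child(ren)
  node 29: 1 child(ren)
  node 32: 0 child(ren)
  node 49: 1 child(ren)
  node 42: 1 child(ren)
  node 46: 0 child(ren)
Matching nodes: [29, 49, 42]
Count of nodes with exactly one child: 3


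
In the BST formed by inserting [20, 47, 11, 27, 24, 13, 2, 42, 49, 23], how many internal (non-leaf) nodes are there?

Tree built from: [20, 47, 11, 27, 24, 13, 2, 42, 49, 23]
Tree (level-order array): [20, 11, 47, 2, 13, 27, 49, None, None, None, None, 24, 42, None, None, 23]
Rule: An internal node has at least one child.
Per-node child counts:
  node 20: 2 child(ren)
  node 11: 2 child(ren)
  node 2: 0 child(ren)
  node 13: 0 child(ren)
  node 47: 2 child(ren)
  node 27: 2 child(ren)
  node 24: 1 child(ren)
  node 23: 0 child(ren)
  node 42: 0 child(ren)
  node 49: 0 child(ren)
Matching nodes: [20, 11, 47, 27, 24]
Count of internal (non-leaf) nodes: 5


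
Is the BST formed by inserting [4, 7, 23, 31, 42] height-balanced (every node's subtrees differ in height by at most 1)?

Tree (level-order array): [4, None, 7, None, 23, None, 31, None, 42]
Definition: a tree is height-balanced if, at every node, |h(left) - h(right)| <= 1 (empty subtree has height -1).
Bottom-up per-node check:
  node 42: h_left=-1, h_right=-1, diff=0 [OK], height=0
  node 31: h_left=-1, h_right=0, diff=1 [OK], height=1
  node 23: h_left=-1, h_right=1, diff=2 [FAIL (|-1-1|=2 > 1)], height=2
  node 7: h_left=-1, h_right=2, diff=3 [FAIL (|-1-2|=3 > 1)], height=3
  node 4: h_left=-1, h_right=3, diff=4 [FAIL (|-1-3|=4 > 1)], height=4
Node 23 violates the condition: |-1 - 1| = 2 > 1.
Result: Not balanced


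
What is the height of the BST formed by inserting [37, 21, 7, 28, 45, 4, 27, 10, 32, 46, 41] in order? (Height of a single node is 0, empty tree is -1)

Insertion order: [37, 21, 7, 28, 45, 4, 27, 10, 32, 46, 41]
Tree (level-order array): [37, 21, 45, 7, 28, 41, 46, 4, 10, 27, 32]
Compute height bottom-up (empty subtree = -1):
  height(4) = 1 + max(-1, -1) = 0
  height(10) = 1 + max(-1, -1) = 0
  height(7) = 1 + max(0, 0) = 1
  height(27) = 1 + max(-1, -1) = 0
  height(32) = 1 + max(-1, -1) = 0
  height(28) = 1 + max(0, 0) = 1
  height(21) = 1 + max(1, 1) = 2
  height(41) = 1 + max(-1, -1) = 0
  height(46) = 1 + max(-1, -1) = 0
  height(45) = 1 + max(0, 0) = 1
  height(37) = 1 + max(2, 1) = 3
Height = 3


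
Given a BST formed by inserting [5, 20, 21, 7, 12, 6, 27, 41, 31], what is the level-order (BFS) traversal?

Tree insertion order: [5, 20, 21, 7, 12, 6, 27, 41, 31]
Tree (level-order array): [5, None, 20, 7, 21, 6, 12, None, 27, None, None, None, None, None, 41, 31]
BFS from the root, enqueuing left then right child of each popped node:
  queue [5] -> pop 5, enqueue [20], visited so far: [5]
  queue [20] -> pop 20, enqueue [7, 21], visited so far: [5, 20]
  queue [7, 21] -> pop 7, enqueue [6, 12], visited so far: [5, 20, 7]
  queue [21, 6, 12] -> pop 21, enqueue [27], visited so far: [5, 20, 7, 21]
  queue [6, 12, 27] -> pop 6, enqueue [none], visited so far: [5, 20, 7, 21, 6]
  queue [12, 27] -> pop 12, enqueue [none], visited so far: [5, 20, 7, 21, 6, 12]
  queue [27] -> pop 27, enqueue [41], visited so far: [5, 20, 7, 21, 6, 12, 27]
  queue [41] -> pop 41, enqueue [31], visited so far: [5, 20, 7, 21, 6, 12, 27, 41]
  queue [31] -> pop 31, enqueue [none], visited so far: [5, 20, 7, 21, 6, 12, 27, 41, 31]
Result: [5, 20, 7, 21, 6, 12, 27, 41, 31]


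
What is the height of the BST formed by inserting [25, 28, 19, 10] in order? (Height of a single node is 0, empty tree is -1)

Insertion order: [25, 28, 19, 10]
Tree (level-order array): [25, 19, 28, 10]
Compute height bottom-up (empty subtree = -1):
  height(10) = 1 + max(-1, -1) = 0
  height(19) = 1 + max(0, -1) = 1
  height(28) = 1 + max(-1, -1) = 0
  height(25) = 1 + max(1, 0) = 2
Height = 2


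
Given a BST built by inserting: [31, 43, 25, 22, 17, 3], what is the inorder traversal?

Tree insertion order: [31, 43, 25, 22, 17, 3]
Tree (level-order array): [31, 25, 43, 22, None, None, None, 17, None, 3]
Inorder traversal: [3, 17, 22, 25, 31, 43]


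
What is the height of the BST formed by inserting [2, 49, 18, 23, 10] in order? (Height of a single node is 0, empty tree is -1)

Insertion order: [2, 49, 18, 23, 10]
Tree (level-order array): [2, None, 49, 18, None, 10, 23]
Compute height bottom-up (empty subtree = -1):
  height(10) = 1 + max(-1, -1) = 0
  height(23) = 1 + max(-1, -1) = 0
  height(18) = 1 + max(0, 0) = 1
  height(49) = 1 + max(1, -1) = 2
  height(2) = 1 + max(-1, 2) = 3
Height = 3


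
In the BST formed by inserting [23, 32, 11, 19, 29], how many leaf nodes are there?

Tree built from: [23, 32, 11, 19, 29]
Tree (level-order array): [23, 11, 32, None, 19, 29]
Rule: A leaf has 0 children.
Per-node child counts:
  node 23: 2 child(ren)
  node 11: 1 child(ren)
  node 19: 0 child(ren)
  node 32: 1 child(ren)
  node 29: 0 child(ren)
Matching nodes: [19, 29]
Count of leaf nodes: 2


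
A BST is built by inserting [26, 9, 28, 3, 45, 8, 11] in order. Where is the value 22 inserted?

Starting tree (level order): [26, 9, 28, 3, 11, None, 45, None, 8]
Insertion path: 26 -> 9 -> 11
Result: insert 22 as right child of 11
Final tree (level order): [26, 9, 28, 3, 11, None, 45, None, 8, None, 22]


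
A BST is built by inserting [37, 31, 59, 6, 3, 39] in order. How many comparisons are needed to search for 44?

Search path for 44: 37 -> 59 -> 39
Found: False
Comparisons: 3


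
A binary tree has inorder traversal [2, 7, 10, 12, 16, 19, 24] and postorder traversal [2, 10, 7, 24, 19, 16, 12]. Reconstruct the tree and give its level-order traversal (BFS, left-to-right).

Inorder:   [2, 7, 10, 12, 16, 19, 24]
Postorder: [2, 10, 7, 24, 19, 16, 12]
Algorithm: postorder visits root last, so walk postorder right-to-left;
each value is the root of the current inorder slice — split it at that
value, recurse on the right subtree first, then the left.
Recursive splits:
  root=12; inorder splits into left=[2, 7, 10], right=[16, 19, 24]
  root=16; inorder splits into left=[], right=[19, 24]
  root=19; inorder splits into left=[], right=[24]
  root=24; inorder splits into left=[], right=[]
  root=7; inorder splits into left=[2], right=[10]
  root=10; inorder splits into left=[], right=[]
  root=2; inorder splits into left=[], right=[]
Reconstructed level-order: [12, 7, 16, 2, 10, 19, 24]


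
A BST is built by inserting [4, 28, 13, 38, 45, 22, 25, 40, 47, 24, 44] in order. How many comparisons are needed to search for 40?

Search path for 40: 4 -> 28 -> 38 -> 45 -> 40
Found: True
Comparisons: 5


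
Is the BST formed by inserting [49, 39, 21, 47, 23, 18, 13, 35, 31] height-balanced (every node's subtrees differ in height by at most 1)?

Tree (level-order array): [49, 39, None, 21, 47, 18, 23, None, None, 13, None, None, 35, None, None, 31]
Definition: a tree is height-balanced if, at every node, |h(left) - h(right)| <= 1 (empty subtree has height -1).
Bottom-up per-node check:
  node 13: h_left=-1, h_right=-1, diff=0 [OK], height=0
  node 18: h_left=0, h_right=-1, diff=1 [OK], height=1
  node 31: h_left=-1, h_right=-1, diff=0 [OK], height=0
  node 35: h_left=0, h_right=-1, diff=1 [OK], height=1
  node 23: h_left=-1, h_right=1, diff=2 [FAIL (|-1-1|=2 > 1)], height=2
  node 21: h_left=1, h_right=2, diff=1 [OK], height=3
  node 47: h_left=-1, h_right=-1, diff=0 [OK], height=0
  node 39: h_left=3, h_right=0, diff=3 [FAIL (|3-0|=3 > 1)], height=4
  node 49: h_left=4, h_right=-1, diff=5 [FAIL (|4--1|=5 > 1)], height=5
Node 23 violates the condition: |-1 - 1| = 2 > 1.
Result: Not balanced


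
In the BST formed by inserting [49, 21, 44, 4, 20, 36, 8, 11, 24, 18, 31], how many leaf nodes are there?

Tree built from: [49, 21, 44, 4, 20, 36, 8, 11, 24, 18, 31]
Tree (level-order array): [49, 21, None, 4, 44, None, 20, 36, None, 8, None, 24, None, None, 11, None, 31, None, 18]
Rule: A leaf has 0 children.
Per-node child counts:
  node 49: 1 child(ren)
  node 21: 2 child(ren)
  node 4: 1 child(ren)
  node 20: 1 child(ren)
  node 8: 1 child(ren)
  node 11: 1 child(ren)
  node 18: 0 child(ren)
  node 44: 1 child(ren)
  node 36: 1 child(ren)
  node 24: 1 child(ren)
  node 31: 0 child(ren)
Matching nodes: [18, 31]
Count of leaf nodes: 2


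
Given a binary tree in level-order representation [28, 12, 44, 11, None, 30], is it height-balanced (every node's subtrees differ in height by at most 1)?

Tree (level-order array): [28, 12, 44, 11, None, 30]
Definition: a tree is height-balanced if, at every node, |h(left) - h(right)| <= 1 (empty subtree has height -1).
Bottom-up per-node check:
  node 11: h_left=-1, h_right=-1, diff=0 [OK], height=0
  node 12: h_left=0, h_right=-1, diff=1 [OK], height=1
  node 30: h_left=-1, h_right=-1, diff=0 [OK], height=0
  node 44: h_left=0, h_right=-1, diff=1 [OK], height=1
  node 28: h_left=1, h_right=1, diff=0 [OK], height=2
All nodes satisfy the balance condition.
Result: Balanced


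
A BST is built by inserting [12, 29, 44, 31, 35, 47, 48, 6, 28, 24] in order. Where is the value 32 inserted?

Starting tree (level order): [12, 6, 29, None, None, 28, 44, 24, None, 31, 47, None, None, None, 35, None, 48]
Insertion path: 12 -> 29 -> 44 -> 31 -> 35
Result: insert 32 as left child of 35
Final tree (level order): [12, 6, 29, None, None, 28, 44, 24, None, 31, 47, None, None, None, 35, None, 48, 32]


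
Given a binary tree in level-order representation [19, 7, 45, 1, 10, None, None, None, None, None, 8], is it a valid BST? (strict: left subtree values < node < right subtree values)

Level-order array: [19, 7, 45, 1, 10, None, None, None, None, None, 8]
Validate using subtree bounds (lo, hi): at each node, require lo < value < hi,
then recurse left with hi=value and right with lo=value.
Preorder trace (stopping at first violation):
  at node 19 with bounds (-inf, +inf): OK
  at node 7 with bounds (-inf, 19): OK
  at node 1 with bounds (-inf, 7): OK
  at node 10 with bounds (7, 19): OK
  at node 8 with bounds (10, 19): VIOLATION
Node 8 violates its bound: not (10 < 8 < 19).
Result: Not a valid BST


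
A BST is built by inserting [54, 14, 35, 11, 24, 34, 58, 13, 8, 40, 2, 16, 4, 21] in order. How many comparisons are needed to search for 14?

Search path for 14: 54 -> 14
Found: True
Comparisons: 2


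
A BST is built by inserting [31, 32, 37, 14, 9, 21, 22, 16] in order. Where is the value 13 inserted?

Starting tree (level order): [31, 14, 32, 9, 21, None, 37, None, None, 16, 22]
Insertion path: 31 -> 14 -> 9
Result: insert 13 as right child of 9
Final tree (level order): [31, 14, 32, 9, 21, None, 37, None, 13, 16, 22]


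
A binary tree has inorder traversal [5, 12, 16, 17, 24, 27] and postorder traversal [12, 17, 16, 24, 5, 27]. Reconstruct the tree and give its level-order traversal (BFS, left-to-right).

Inorder:   [5, 12, 16, 17, 24, 27]
Postorder: [12, 17, 16, 24, 5, 27]
Algorithm: postorder visits root last, so walk postorder right-to-left;
each value is the root of the current inorder slice — split it at that
value, recurse on the right subtree first, then the left.
Recursive splits:
  root=27; inorder splits into left=[5, 12, 16, 17, 24], right=[]
  root=5; inorder splits into left=[], right=[12, 16, 17, 24]
  root=24; inorder splits into left=[12, 16, 17], right=[]
  root=16; inorder splits into left=[12], right=[17]
  root=17; inorder splits into left=[], right=[]
  root=12; inorder splits into left=[], right=[]
Reconstructed level-order: [27, 5, 24, 16, 12, 17]


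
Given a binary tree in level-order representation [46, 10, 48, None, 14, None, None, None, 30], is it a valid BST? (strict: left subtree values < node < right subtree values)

Level-order array: [46, 10, 48, None, 14, None, None, None, 30]
Validate using subtree bounds (lo, hi): at each node, require lo < value < hi,
then recurse left with hi=value and right with lo=value.
Preorder trace (stopping at first violation):
  at node 46 with bounds (-inf, +inf): OK
  at node 10 with bounds (-inf, 46): OK
  at node 14 with bounds (10, 46): OK
  at node 30 with bounds (14, 46): OK
  at node 48 with bounds (46, +inf): OK
No violation found at any node.
Result: Valid BST


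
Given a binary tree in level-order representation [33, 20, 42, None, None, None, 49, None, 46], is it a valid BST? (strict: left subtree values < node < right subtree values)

Level-order array: [33, 20, 42, None, None, None, 49, None, 46]
Validate using subtree bounds (lo, hi): at each node, require lo < value < hi,
then recurse left with hi=value and right with lo=value.
Preorder trace (stopping at first violation):
  at node 33 with bounds (-inf, +inf): OK
  at node 20 with bounds (-inf, 33): OK
  at node 42 with bounds (33, +inf): OK
  at node 49 with bounds (42, +inf): OK
  at node 46 with bounds (49, +inf): VIOLATION
Node 46 violates its bound: not (49 < 46 < +inf).
Result: Not a valid BST


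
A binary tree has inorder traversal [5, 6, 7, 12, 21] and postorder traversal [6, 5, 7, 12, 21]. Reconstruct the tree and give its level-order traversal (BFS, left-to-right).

Inorder:   [5, 6, 7, 12, 21]
Postorder: [6, 5, 7, 12, 21]
Algorithm: postorder visits root last, so walk postorder right-to-left;
each value is the root of the current inorder slice — split it at that
value, recurse on the right subtree first, then the left.
Recursive splits:
  root=21; inorder splits into left=[5, 6, 7, 12], right=[]
  root=12; inorder splits into left=[5, 6, 7], right=[]
  root=7; inorder splits into left=[5, 6], right=[]
  root=5; inorder splits into left=[], right=[6]
  root=6; inorder splits into left=[], right=[]
Reconstructed level-order: [21, 12, 7, 5, 6]


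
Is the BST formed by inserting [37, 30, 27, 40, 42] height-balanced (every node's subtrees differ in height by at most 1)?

Tree (level-order array): [37, 30, 40, 27, None, None, 42]
Definition: a tree is height-balanced if, at every node, |h(left) - h(right)| <= 1 (empty subtree has height -1).
Bottom-up per-node check:
  node 27: h_left=-1, h_right=-1, diff=0 [OK], height=0
  node 30: h_left=0, h_right=-1, diff=1 [OK], height=1
  node 42: h_left=-1, h_right=-1, diff=0 [OK], height=0
  node 40: h_left=-1, h_right=0, diff=1 [OK], height=1
  node 37: h_left=1, h_right=1, diff=0 [OK], height=2
All nodes satisfy the balance condition.
Result: Balanced


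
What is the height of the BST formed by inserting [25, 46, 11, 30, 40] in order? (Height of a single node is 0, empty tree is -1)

Insertion order: [25, 46, 11, 30, 40]
Tree (level-order array): [25, 11, 46, None, None, 30, None, None, 40]
Compute height bottom-up (empty subtree = -1):
  height(11) = 1 + max(-1, -1) = 0
  height(40) = 1 + max(-1, -1) = 0
  height(30) = 1 + max(-1, 0) = 1
  height(46) = 1 + max(1, -1) = 2
  height(25) = 1 + max(0, 2) = 3
Height = 3


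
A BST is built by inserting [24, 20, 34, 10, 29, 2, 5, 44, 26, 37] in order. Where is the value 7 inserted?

Starting tree (level order): [24, 20, 34, 10, None, 29, 44, 2, None, 26, None, 37, None, None, 5]
Insertion path: 24 -> 20 -> 10 -> 2 -> 5
Result: insert 7 as right child of 5
Final tree (level order): [24, 20, 34, 10, None, 29, 44, 2, None, 26, None, 37, None, None, 5, None, None, None, None, None, 7]


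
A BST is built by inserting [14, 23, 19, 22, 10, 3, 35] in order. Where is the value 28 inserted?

Starting tree (level order): [14, 10, 23, 3, None, 19, 35, None, None, None, 22]
Insertion path: 14 -> 23 -> 35
Result: insert 28 as left child of 35
Final tree (level order): [14, 10, 23, 3, None, 19, 35, None, None, None, 22, 28]


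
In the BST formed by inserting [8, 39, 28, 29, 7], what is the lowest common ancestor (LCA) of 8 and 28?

Tree insertion order: [8, 39, 28, 29, 7]
Tree (level-order array): [8, 7, 39, None, None, 28, None, None, 29]
In a BST, the LCA of p=8, q=28 is the first node v on the
root-to-leaf path with p <= v <= q (go left if both < v, right if both > v).
Walk from root:
  at 8: 8 <= 8 <= 28, this is the LCA
LCA = 8


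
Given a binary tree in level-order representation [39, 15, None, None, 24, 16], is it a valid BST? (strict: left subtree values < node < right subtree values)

Level-order array: [39, 15, None, None, 24, 16]
Validate using subtree bounds (lo, hi): at each node, require lo < value < hi,
then recurse left with hi=value and right with lo=value.
Preorder trace (stopping at first violation):
  at node 39 with bounds (-inf, +inf): OK
  at node 15 with bounds (-inf, 39): OK
  at node 24 with bounds (15, 39): OK
  at node 16 with bounds (15, 24): OK
No violation found at any node.
Result: Valid BST


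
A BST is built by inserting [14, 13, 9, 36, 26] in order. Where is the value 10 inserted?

Starting tree (level order): [14, 13, 36, 9, None, 26]
Insertion path: 14 -> 13 -> 9
Result: insert 10 as right child of 9
Final tree (level order): [14, 13, 36, 9, None, 26, None, None, 10]


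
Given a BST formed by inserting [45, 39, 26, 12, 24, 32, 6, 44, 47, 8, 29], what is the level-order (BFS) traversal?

Tree insertion order: [45, 39, 26, 12, 24, 32, 6, 44, 47, 8, 29]
Tree (level-order array): [45, 39, 47, 26, 44, None, None, 12, 32, None, None, 6, 24, 29, None, None, 8]
BFS from the root, enqueuing left then right child of each popped node:
  queue [45] -> pop 45, enqueue [39, 47], visited so far: [45]
  queue [39, 47] -> pop 39, enqueue [26, 44], visited so far: [45, 39]
  queue [47, 26, 44] -> pop 47, enqueue [none], visited so far: [45, 39, 47]
  queue [26, 44] -> pop 26, enqueue [12, 32], visited so far: [45, 39, 47, 26]
  queue [44, 12, 32] -> pop 44, enqueue [none], visited so far: [45, 39, 47, 26, 44]
  queue [12, 32] -> pop 12, enqueue [6, 24], visited so far: [45, 39, 47, 26, 44, 12]
  queue [32, 6, 24] -> pop 32, enqueue [29], visited so far: [45, 39, 47, 26, 44, 12, 32]
  queue [6, 24, 29] -> pop 6, enqueue [8], visited so far: [45, 39, 47, 26, 44, 12, 32, 6]
  queue [24, 29, 8] -> pop 24, enqueue [none], visited so far: [45, 39, 47, 26, 44, 12, 32, 6, 24]
  queue [29, 8] -> pop 29, enqueue [none], visited so far: [45, 39, 47, 26, 44, 12, 32, 6, 24, 29]
  queue [8] -> pop 8, enqueue [none], visited so far: [45, 39, 47, 26, 44, 12, 32, 6, 24, 29, 8]
Result: [45, 39, 47, 26, 44, 12, 32, 6, 24, 29, 8]


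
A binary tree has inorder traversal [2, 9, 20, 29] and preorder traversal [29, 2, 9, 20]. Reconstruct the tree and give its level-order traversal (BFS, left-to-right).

Inorder:  [2, 9, 20, 29]
Preorder: [29, 2, 9, 20]
Algorithm: preorder visits root first, so consume preorder in order;
for each root, split the current inorder slice at that value into
left-subtree inorder and right-subtree inorder, then recurse.
Recursive splits:
  root=29; inorder splits into left=[2, 9, 20], right=[]
  root=2; inorder splits into left=[], right=[9, 20]
  root=9; inorder splits into left=[], right=[20]
  root=20; inorder splits into left=[], right=[]
Reconstructed level-order: [29, 2, 9, 20]


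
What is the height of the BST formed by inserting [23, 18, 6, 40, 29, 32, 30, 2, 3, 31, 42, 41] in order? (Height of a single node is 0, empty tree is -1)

Insertion order: [23, 18, 6, 40, 29, 32, 30, 2, 3, 31, 42, 41]
Tree (level-order array): [23, 18, 40, 6, None, 29, 42, 2, None, None, 32, 41, None, None, 3, 30, None, None, None, None, None, None, 31]
Compute height bottom-up (empty subtree = -1):
  height(3) = 1 + max(-1, -1) = 0
  height(2) = 1 + max(-1, 0) = 1
  height(6) = 1 + max(1, -1) = 2
  height(18) = 1 + max(2, -1) = 3
  height(31) = 1 + max(-1, -1) = 0
  height(30) = 1 + max(-1, 0) = 1
  height(32) = 1 + max(1, -1) = 2
  height(29) = 1 + max(-1, 2) = 3
  height(41) = 1 + max(-1, -1) = 0
  height(42) = 1 + max(0, -1) = 1
  height(40) = 1 + max(3, 1) = 4
  height(23) = 1 + max(3, 4) = 5
Height = 5


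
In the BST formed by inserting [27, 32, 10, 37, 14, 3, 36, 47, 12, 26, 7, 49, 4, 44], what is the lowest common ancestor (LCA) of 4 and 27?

Tree insertion order: [27, 32, 10, 37, 14, 3, 36, 47, 12, 26, 7, 49, 4, 44]
Tree (level-order array): [27, 10, 32, 3, 14, None, 37, None, 7, 12, 26, 36, 47, 4, None, None, None, None, None, None, None, 44, 49]
In a BST, the LCA of p=4, q=27 is the first node v on the
root-to-leaf path with p <= v <= q (go left if both < v, right if both > v).
Walk from root:
  at 27: 4 <= 27 <= 27, this is the LCA
LCA = 27


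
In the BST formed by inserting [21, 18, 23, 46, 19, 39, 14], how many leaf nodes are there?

Tree built from: [21, 18, 23, 46, 19, 39, 14]
Tree (level-order array): [21, 18, 23, 14, 19, None, 46, None, None, None, None, 39]
Rule: A leaf has 0 children.
Per-node child counts:
  node 21: 2 child(ren)
  node 18: 2 child(ren)
  node 14: 0 child(ren)
  node 19: 0 child(ren)
  node 23: 1 child(ren)
  node 46: 1 child(ren)
  node 39: 0 child(ren)
Matching nodes: [14, 19, 39]
Count of leaf nodes: 3


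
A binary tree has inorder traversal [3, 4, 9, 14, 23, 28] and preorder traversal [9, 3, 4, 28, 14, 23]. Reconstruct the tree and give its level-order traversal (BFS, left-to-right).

Inorder:  [3, 4, 9, 14, 23, 28]
Preorder: [9, 3, 4, 28, 14, 23]
Algorithm: preorder visits root first, so consume preorder in order;
for each root, split the current inorder slice at that value into
left-subtree inorder and right-subtree inorder, then recurse.
Recursive splits:
  root=9; inorder splits into left=[3, 4], right=[14, 23, 28]
  root=3; inorder splits into left=[], right=[4]
  root=4; inorder splits into left=[], right=[]
  root=28; inorder splits into left=[14, 23], right=[]
  root=14; inorder splits into left=[], right=[23]
  root=23; inorder splits into left=[], right=[]
Reconstructed level-order: [9, 3, 28, 4, 14, 23]


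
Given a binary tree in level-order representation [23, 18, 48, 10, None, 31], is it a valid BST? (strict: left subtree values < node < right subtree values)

Level-order array: [23, 18, 48, 10, None, 31]
Validate using subtree bounds (lo, hi): at each node, require lo < value < hi,
then recurse left with hi=value and right with lo=value.
Preorder trace (stopping at first violation):
  at node 23 with bounds (-inf, +inf): OK
  at node 18 with bounds (-inf, 23): OK
  at node 10 with bounds (-inf, 18): OK
  at node 48 with bounds (23, +inf): OK
  at node 31 with bounds (23, 48): OK
No violation found at any node.
Result: Valid BST


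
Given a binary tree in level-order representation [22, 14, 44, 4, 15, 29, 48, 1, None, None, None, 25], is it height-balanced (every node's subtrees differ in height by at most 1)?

Tree (level-order array): [22, 14, 44, 4, 15, 29, 48, 1, None, None, None, 25]
Definition: a tree is height-balanced if, at every node, |h(left) - h(right)| <= 1 (empty subtree has height -1).
Bottom-up per-node check:
  node 1: h_left=-1, h_right=-1, diff=0 [OK], height=0
  node 4: h_left=0, h_right=-1, diff=1 [OK], height=1
  node 15: h_left=-1, h_right=-1, diff=0 [OK], height=0
  node 14: h_left=1, h_right=0, diff=1 [OK], height=2
  node 25: h_left=-1, h_right=-1, diff=0 [OK], height=0
  node 29: h_left=0, h_right=-1, diff=1 [OK], height=1
  node 48: h_left=-1, h_right=-1, diff=0 [OK], height=0
  node 44: h_left=1, h_right=0, diff=1 [OK], height=2
  node 22: h_left=2, h_right=2, diff=0 [OK], height=3
All nodes satisfy the balance condition.
Result: Balanced


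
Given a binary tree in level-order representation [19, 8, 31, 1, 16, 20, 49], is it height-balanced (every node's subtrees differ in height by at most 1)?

Tree (level-order array): [19, 8, 31, 1, 16, 20, 49]
Definition: a tree is height-balanced if, at every node, |h(left) - h(right)| <= 1 (empty subtree has height -1).
Bottom-up per-node check:
  node 1: h_left=-1, h_right=-1, diff=0 [OK], height=0
  node 16: h_left=-1, h_right=-1, diff=0 [OK], height=0
  node 8: h_left=0, h_right=0, diff=0 [OK], height=1
  node 20: h_left=-1, h_right=-1, diff=0 [OK], height=0
  node 49: h_left=-1, h_right=-1, diff=0 [OK], height=0
  node 31: h_left=0, h_right=0, diff=0 [OK], height=1
  node 19: h_left=1, h_right=1, diff=0 [OK], height=2
All nodes satisfy the balance condition.
Result: Balanced
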